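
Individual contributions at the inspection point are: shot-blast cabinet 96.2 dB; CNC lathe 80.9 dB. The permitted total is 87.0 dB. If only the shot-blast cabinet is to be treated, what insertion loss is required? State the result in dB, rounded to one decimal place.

Fixed contribution from the other source: Σ 10^(L/10) = 10^(80.9/10) = 1.230e+08 (80.90 dB).
The limit corresponds to 10^(87.0/10) = 5.012e+08; subtracting the fixed part leaves 3.782e+08 for the shot-blast cabinet, i.e. 85.78 dB.
Required insertion loss = 96.2 − 85.78 = 10.42 dB.

10.4 dB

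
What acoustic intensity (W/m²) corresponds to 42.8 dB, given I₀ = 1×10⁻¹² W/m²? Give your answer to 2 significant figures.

1.9e-08 W/m²

I/I₀ = 10^(42.8/10) = 1.905e+04, so I = 1.905e+04 × 10⁻¹² W/m².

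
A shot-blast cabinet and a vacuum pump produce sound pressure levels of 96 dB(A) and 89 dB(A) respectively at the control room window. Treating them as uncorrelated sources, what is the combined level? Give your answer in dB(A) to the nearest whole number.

For uncorrelated sources the intensities add, so convert each level to linear form, sum, and take 10·log₁₀ of the total.
Σ 10^(L/10) = 10^(96/10) + 10^(89/10) = 4.775e+09.
L_total = 10·log₁₀(4.775e+09) = 96.79 dB(A).

97 dB(A)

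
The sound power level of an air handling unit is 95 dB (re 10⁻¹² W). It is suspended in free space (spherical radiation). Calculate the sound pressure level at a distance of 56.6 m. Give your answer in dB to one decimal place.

49.0 dB

Free-field spherical radiation: L_p = L_w − 10·log₁₀(4π·r²), r = 56.6 m.
4π·r² = 4.026e+04 m², 10·log₁₀ of that is 46.048 dB.
L_p = 95 − 46.048 = 48.95 dB.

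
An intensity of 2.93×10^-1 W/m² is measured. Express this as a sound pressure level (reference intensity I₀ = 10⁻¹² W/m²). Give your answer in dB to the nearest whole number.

I/I₀ = 2.93×10^-1/10⁻¹² = 2.93×10^11, and L = 10·log₁₀(I/I₀).
L = 10·(0.4669 + 11) = 114.67 dB.

115 dB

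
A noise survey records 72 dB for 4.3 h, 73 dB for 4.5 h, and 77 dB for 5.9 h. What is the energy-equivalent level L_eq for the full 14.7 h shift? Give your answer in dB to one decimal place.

Weight each interval's intensity by its duration and average over T = 14.7 h:
Σ tᵢ·10^(Lᵢ/10) = 4.3·10^(72/10) + 4.5·10^(73/10) + 5.9·10^(77/10) = 4.536e+08.
L_eq = 10·log₁₀(4.536e+08/14.7) = 74.89 dB.

74.9 dB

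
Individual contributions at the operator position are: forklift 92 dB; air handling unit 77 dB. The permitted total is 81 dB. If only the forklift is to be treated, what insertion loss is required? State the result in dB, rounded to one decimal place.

13.2 dB

Fixed contribution from the other source: Σ 10^(L/10) = 10^(77/10) = 5.012e+07 (77.00 dB).
To meet 81 dB overall, the treated forklift may contribute at most 10^(81/10) − 5.012e+07 = 7.577e+07, i.e. 78.80 dB.
So the forklift must be reduced from 92 to 78.80 dB: IL = 13.20 dB.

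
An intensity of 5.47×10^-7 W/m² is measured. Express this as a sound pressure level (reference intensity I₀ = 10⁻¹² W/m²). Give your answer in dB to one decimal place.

L = 10·log₁₀(I/I₀) = 10·log₁₀(5.47×10^-7/10⁻¹²) = 10·log₁₀(5.47×10^5).
L = 10·(0.7380 + 5) = 57.38 dB.

57.4 dB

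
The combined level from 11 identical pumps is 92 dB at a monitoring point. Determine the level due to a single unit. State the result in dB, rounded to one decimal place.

81.6 dB

Dividing the total intensity by 11 lowers the level by 10·log₁₀ 11 = 10.414 dB: L₁ = 92 − 10.414.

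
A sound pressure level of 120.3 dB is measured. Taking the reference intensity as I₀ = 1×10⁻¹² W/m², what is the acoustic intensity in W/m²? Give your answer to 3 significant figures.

L = 10·log₁₀(I/I₀) ⇒ I = I₀·10^(L/10) = 10⁻¹² × 10^12.03.

1.07 W/m²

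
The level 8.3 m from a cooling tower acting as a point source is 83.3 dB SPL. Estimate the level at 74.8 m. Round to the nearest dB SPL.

Spherical spreading from a point source gives a 20·log₁₀(r₂/r₁) drop.
L₂ = 83.3 − 20·log₁₀(74.8/8.3) = 83.3 − 19.096 = 64.20 dB SPL.

64 dB SPL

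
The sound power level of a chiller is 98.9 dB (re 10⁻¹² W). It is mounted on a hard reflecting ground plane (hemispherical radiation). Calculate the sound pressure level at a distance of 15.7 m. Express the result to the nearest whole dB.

The power spreads over a hemisphere of area 2π·r², so L_p = L_w − 10·log₁₀(2π·r²).
2π·r² = 1549 m², 10·log₁₀ of that is 31.900 dB.
L_p = 98.9 − 31.900 = 67.00 dB.

67 dB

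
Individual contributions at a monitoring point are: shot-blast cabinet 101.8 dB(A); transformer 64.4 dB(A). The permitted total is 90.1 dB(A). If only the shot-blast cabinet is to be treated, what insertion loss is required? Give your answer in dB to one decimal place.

11.7 dB

Everything except the shot-blast cabinet sums to 10^(64.4/10) = 2.754e+06 in linear terms, 64.40 dB(A).
To meet 90.1 dB(A) overall, the treated shot-blast cabinet may contribute at most 10^(90.1/10) − 2.754e+06 = 1.021e+09, i.e. 90.09 dB(A).
So the shot-blast cabinet must be reduced from 101.8 to 90.09 dB(A): IL = 11.71 dB.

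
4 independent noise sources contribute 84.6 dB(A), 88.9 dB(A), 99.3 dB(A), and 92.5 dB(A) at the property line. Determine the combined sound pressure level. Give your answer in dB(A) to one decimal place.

100.6 dB(A)

Incoherent sources combine by intensity addition: L_total = 10·log₁₀(Σ 10^(L_i/10)).
Σ 10^(L/10) = 10^(84.6/10) + 10^(88.9/10) + 10^(99.3/10) + 10^(92.5/10) = 1.135e+10.
L_total = 10·log₁₀(1.135e+10) = 100.55 dB(A).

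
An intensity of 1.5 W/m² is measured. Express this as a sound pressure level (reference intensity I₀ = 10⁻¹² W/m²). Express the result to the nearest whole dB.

122 dB

Dividing by I₀ shifts the exponent by 12: I/I₀ = 1.5×10^12.
L = 10·(0.1761 + 12) = 121.76 dB.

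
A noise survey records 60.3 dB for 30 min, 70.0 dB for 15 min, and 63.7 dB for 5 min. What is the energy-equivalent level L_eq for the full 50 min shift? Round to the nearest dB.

66 dB

The energy average is taken in the linear domain: L_eq = 10·log₁₀[(Σ tᵢ·10^(Lᵢ/10))/T], T = 50 min.
Σ tᵢ·10^(Lᵢ/10) = 30·10^(60.3/10) + 15·10^(70.0/10) + 5·10^(63.7/10) = 1.939e+08.
L_eq = 10·log₁₀(1.939e+08/50) = 65.89 dB.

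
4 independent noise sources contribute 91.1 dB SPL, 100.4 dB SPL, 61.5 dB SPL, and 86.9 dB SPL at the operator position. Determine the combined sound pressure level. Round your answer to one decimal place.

For uncorrelated sources the intensities add, so convert each level to linear form, sum, and take 10·log₁₀ of the total.
Σ 10^(L/10) = 10^(91.1/10) + 10^(100.4/10) + 10^(61.5/10) + 10^(86.9/10) = 1.274e+10.
L_total = 10·log₁₀(1.274e+10) = 101.05 dB SPL.

101.1 dB SPL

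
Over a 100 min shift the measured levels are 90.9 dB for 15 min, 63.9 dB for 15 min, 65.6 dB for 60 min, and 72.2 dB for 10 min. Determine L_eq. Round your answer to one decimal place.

The energy average is taken in the linear domain: L_eq = 10·log₁₀[(Σ tᵢ·10^(Lᵢ/10))/T], T = 100 min.
Σ tᵢ·10^(Lᵢ/10) = 15·10^(90.9/10) + 15·10^(63.9/10) + 60·10^(65.6/10) + 10·10^(72.2/10) = 1.887e+10.
L_eq = 10·log₁₀(1.887e+10/100) = 82.76 dB.

82.8 dB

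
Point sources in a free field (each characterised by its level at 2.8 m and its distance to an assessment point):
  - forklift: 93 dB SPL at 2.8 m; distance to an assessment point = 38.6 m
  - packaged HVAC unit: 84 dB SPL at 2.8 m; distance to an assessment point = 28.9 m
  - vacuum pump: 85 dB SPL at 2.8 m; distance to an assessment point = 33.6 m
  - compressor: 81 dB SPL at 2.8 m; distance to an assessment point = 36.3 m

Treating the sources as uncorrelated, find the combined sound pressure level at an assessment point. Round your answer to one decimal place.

Propagate each source to the receiver with L = L_ref − 20·log₁₀(r/r_ref), then add intensities.
forklift: 93 − 20·log₁₀(38.6/2.8) = 93 − 22.79 = 70.21 dB SPL.
packaged HVAC unit: 84 − 20·log₁₀(28.9/2.8) = 84 − 20.27 = 63.73 dB SPL.
vacuum pump: 85 − 20·log₁₀(33.6/2.8) = 85 − 21.58 = 63.42 dB SPL.
compressor: 81 − 20·log₁₀(36.3/2.8) = 81 − 22.25 = 58.75 dB SPL.
Σ 10^(L/10) = 1.580e+07 → L_total = 10·log₁₀(1.580e+07) = 71.99 dB SPL.

72.0 dB SPL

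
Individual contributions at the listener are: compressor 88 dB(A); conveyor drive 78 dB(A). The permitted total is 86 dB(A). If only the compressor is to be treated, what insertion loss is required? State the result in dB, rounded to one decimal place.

2.7 dB

Fixed contribution from the other source: Σ 10^(L/10) = 10^(78/10) = 6.310e+07 (78.00 dB(A)).
To meet 86 dB(A) overall, the treated compressor may contribute at most 10^(86/10) − 6.310e+07 = 3.350e+08, i.e. 85.25 dB(A).
Required insertion loss = 88 − 85.25 = 2.75 dB.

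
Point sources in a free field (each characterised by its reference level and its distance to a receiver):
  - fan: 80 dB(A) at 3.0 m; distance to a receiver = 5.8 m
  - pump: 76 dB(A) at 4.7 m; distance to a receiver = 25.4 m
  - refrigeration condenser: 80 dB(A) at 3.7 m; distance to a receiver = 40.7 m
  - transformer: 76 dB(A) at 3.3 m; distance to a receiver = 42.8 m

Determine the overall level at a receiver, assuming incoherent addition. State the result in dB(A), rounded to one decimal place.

Propagate each source to the receiver with L = L_ref − 20·log₁₀(r/r_ref), then add intensities.
fan: 80 − 20·log₁₀(5.8/3.0) = 80 − 5.73 = 74.27 dB(A).
pump: 76 − 20·log₁₀(25.4/4.7) = 76 − 14.65 = 61.35 dB(A).
refrigeration condenser: 80 − 20·log₁₀(40.7/3.7) = 80 − 20.83 = 59.17 dB(A).
transformer: 76 − 20·log₁₀(42.8/3.3) = 76 − 22.26 = 53.74 dB(A).
Σ 10^(L/10) = 2.918e+07 → L_total = 10·log₁₀(2.918e+07) = 74.65 dB(A).

74.7 dB(A)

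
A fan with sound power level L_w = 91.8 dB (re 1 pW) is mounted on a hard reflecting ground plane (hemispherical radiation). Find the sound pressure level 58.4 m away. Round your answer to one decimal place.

Free-field hemispherical radiation: L_p = L_w − 10·log₁₀(2π·r²), r = 58.4 m.
2π·r² = 2.143e+04 m², 10·log₁₀ of that is 43.310 dB.
L_p = 91.8 − 43.310 = 48.49 dB.

48.5 dB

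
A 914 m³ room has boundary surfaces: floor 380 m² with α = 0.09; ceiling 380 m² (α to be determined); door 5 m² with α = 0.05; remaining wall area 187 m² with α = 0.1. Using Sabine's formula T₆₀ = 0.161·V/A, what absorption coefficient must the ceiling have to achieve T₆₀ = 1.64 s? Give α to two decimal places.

0.10

A = 0.161·V/T₆₀ = 0.161·914/1.64 = 89.73 m² sabins.
Absorption from the other surfaces = 380·0.09 + 5·0.05 + 187·0.1 = 53.15 m², so the ceiling must supply 36.58 m² over 380 m².
α = 36.58/380 = 0.096.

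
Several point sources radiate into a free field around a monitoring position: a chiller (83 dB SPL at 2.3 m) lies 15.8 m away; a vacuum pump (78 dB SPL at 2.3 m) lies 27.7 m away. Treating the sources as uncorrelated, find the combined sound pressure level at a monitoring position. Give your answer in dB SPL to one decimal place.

Apply inverse-square spreading to bring every level to the receiver, then sum 10^(L/10).
chiller: 83 − 20·log₁₀(15.8/2.3) = 83 − 16.74 = 66.26 dB SPL.
vacuum pump: 78 − 20·log₁₀(27.7/2.3) = 78 − 21.62 = 56.38 dB SPL.
Σ 10^(L/10) = 4.663e+06 → L_total = 10·log₁₀(4.663e+06) = 66.69 dB SPL.

66.7 dB SPL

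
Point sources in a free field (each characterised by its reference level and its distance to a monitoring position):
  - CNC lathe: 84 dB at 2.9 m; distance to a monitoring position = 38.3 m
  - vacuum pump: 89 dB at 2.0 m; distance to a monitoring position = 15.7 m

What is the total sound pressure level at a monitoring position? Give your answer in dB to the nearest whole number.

Propagate each source to the receiver with L = L_ref − 20·log₁₀(r/r_ref), then add intensities.
CNC lathe: 84 − 20·log₁₀(38.3/2.9) = 84 − 22.42 = 61.58 dB.
vacuum pump: 89 − 20·log₁₀(15.7/2.0) = 89 − 17.90 = 71.10 dB.
Σ 10^(L/10) = 1.433e+07 → L_total = 10·log₁₀(1.433e+07) = 71.56 dB.

72 dB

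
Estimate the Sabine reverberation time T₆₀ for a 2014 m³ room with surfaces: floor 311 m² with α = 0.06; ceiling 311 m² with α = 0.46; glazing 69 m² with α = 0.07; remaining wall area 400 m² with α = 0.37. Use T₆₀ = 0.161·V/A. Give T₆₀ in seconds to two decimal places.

Total absorption A = 311·0.06 + 311·0.46 + 69·0.07 + 400·0.37 = 314.55 m² sabins.
T₆₀ = 0.161 × 2014 / 314.55 = 1.031 s.

1.03 s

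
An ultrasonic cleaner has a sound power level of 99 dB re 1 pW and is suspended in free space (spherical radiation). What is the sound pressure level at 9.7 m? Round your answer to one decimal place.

68.3 dB

The power spreads over a sphere of area 4π·r², so L_p = L_w − 10·log₁₀(4π·r²).
4π·r² = 1182 m², 10·log₁₀ of that is 30.728 dB.
L_p = 99 − 30.728 = 68.27 dB.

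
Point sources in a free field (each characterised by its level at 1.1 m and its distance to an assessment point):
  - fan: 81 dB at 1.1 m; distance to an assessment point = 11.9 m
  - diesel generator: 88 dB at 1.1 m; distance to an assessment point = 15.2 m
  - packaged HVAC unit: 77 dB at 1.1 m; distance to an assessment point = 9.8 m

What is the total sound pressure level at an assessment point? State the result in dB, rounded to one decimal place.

67.0 dB

Apply inverse-square spreading to bring every level to the receiver, then sum 10^(L/10).
fan: 81 − 20·log₁₀(11.9/1.1) = 81 − 20.68 = 60.32 dB.
diesel generator: 88 − 20·log₁₀(15.2/1.1) = 88 − 22.81 = 65.19 dB.
packaged HVAC unit: 77 − 20·log₁₀(9.8/1.1) = 77 − 19.00 = 58.00 dB.
Σ 10^(L/10) = 5.012e+06 → L_total = 10·log₁₀(5.012e+06) = 67.00 dB.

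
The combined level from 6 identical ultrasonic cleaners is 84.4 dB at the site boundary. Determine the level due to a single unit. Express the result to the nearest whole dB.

77 dB

Dividing the total intensity by 6 lowers the level by 10·log₁₀ 6 = 7.782 dB: L₁ = 84.4 − 7.782.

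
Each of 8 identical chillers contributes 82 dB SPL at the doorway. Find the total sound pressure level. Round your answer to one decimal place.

With 8 equal, uncorrelated contributions the intensity is 8× that of one unit, giving a rise of 10·log₁₀ 8.
L_total = 82 + 10·log₁₀(8) = 82 + 9.031 = 91.03 dB SPL.

91.0 dB SPL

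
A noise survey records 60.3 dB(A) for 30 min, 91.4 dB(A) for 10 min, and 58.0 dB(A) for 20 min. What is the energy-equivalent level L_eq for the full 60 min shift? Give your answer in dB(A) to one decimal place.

Weight each interval's intensity by its duration and average over T = 60 min:
Σ tᵢ·10^(Lᵢ/10) = 30·10^(60.3/10) + 10·10^(91.4/10) + 20·10^(58.0/10) = 1.385e+10.
L_eq = 10·log₁₀(1.385e+10/60) = 83.63 dB(A).

83.6 dB(A)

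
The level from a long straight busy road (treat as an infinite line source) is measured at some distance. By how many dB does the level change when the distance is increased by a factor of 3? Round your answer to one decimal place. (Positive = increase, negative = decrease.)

-4.8 dB

A line source loses 3 dB per doubling of distance; generally ΔL = −10·log₁₀(r₂/r₁).
ΔL = −10·log₁₀(3) = -4.77 dB.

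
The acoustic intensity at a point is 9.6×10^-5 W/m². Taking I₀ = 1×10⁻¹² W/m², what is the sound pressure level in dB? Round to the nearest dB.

I/I₀ = 9.6×10^-5/10⁻¹² = 9.6×10^7, and L = 10·log₁₀(I/I₀).
L = 10·(0.9823 + 7) = 79.82 dB.

80 dB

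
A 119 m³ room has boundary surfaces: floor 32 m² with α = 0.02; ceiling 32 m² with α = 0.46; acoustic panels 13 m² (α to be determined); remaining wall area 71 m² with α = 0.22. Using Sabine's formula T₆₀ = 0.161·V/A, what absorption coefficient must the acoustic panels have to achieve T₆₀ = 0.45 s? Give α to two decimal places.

0.89

A = 0.161·V/T₆₀ = 0.161·119/0.45 = 42.58 m² sabins.
Absorption from the other surfaces = 32·0.02 + 32·0.46 + 71·0.22 = 30.98 m², so the acoustic panels must supply 11.60 m² over 13 m².
α = 11.60/13 = 0.892.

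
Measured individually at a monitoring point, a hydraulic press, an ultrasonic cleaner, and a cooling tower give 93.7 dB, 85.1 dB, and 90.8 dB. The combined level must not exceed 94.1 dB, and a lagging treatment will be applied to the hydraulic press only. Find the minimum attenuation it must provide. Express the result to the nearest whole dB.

4 dB

Everything except the hydraulic press sums to 10^(85.1/10) + 10^(90.8/10) = 1.526e+09 in linear terms, 91.84 dB.
To meet 94.1 dB overall, the treated hydraulic press may contribute at most 10^(94.1/10) − 1.526e+09 = 1.045e+09, i.e. 90.19 dB.
Required insertion loss = 93.7 − 90.19 = 3.51 dB.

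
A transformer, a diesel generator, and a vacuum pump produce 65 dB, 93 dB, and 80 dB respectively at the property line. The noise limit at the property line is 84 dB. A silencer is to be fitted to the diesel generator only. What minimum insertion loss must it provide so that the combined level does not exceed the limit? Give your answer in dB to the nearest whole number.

The untreated sources together contribute 10^(65/10) + 10^(80/10) = 1.032e+08, i.e. 80.14 dB.
To meet 84 dB overall, the treated diesel generator may contribute at most 10^(84/10) − 1.032e+08 = 1.480e+08, i.e. 81.70 dB.
Required insertion loss = 93 − 81.70 = 11.30 dB.

11 dB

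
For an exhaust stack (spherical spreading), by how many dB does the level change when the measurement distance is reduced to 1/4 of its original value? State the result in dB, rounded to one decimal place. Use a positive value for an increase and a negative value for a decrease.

Point-source spreading: ΔL = −20·log₁₀(r₂/r₁).
ΔL = −20·log₁₀(0.25) = +12.04 dB.

+12.0 dB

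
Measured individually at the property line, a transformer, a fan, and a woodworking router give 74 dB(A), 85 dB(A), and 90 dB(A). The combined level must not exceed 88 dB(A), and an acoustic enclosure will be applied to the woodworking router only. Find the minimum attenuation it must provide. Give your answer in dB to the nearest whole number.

Everything except the woodworking router sums to 10^(74/10) + 10^(85/10) = 3.413e+08 in linear terms, 85.33 dB(A).
The limit corresponds to 10^(88/10) = 6.310e+08; subtracting the fixed part leaves 2.896e+08 for the woodworking router, i.e. 84.62 dB(A).
Required insertion loss = 90 − 84.62 = 5.38 dB.

5 dB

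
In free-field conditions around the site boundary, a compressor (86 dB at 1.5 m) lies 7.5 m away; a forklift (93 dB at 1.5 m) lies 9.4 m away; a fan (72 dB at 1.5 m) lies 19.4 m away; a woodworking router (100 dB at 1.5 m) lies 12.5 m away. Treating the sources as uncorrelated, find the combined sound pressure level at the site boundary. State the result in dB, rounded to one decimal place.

83.2 dB

First find each source's level at the receiver (point-source: −20·log₁₀(r/r_ref)), then combine on an intensity basis.
compressor: 86 − 20·log₁₀(7.5/1.5) = 86 − 13.98 = 72.02 dB.
forklift: 93 − 20·log₁₀(9.4/1.5) = 93 − 15.94 = 77.06 dB.
fan: 72 − 20·log₁₀(19.4/1.5) = 72 − 22.23 = 49.77 dB.
woodworking router: 100 − 20·log₁₀(12.5/1.5) = 100 − 18.42 = 81.58 dB.
Σ 10^(L/10) = 2.108e+08 → L_total = 10·log₁₀(2.108e+08) = 83.24 dB.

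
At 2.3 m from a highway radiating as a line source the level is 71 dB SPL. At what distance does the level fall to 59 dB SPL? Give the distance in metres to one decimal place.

36.5 m

For a line source L₁ − L₂ = 10·log₁₀(r₂/r₁), so r₂ = r₁·10^((L₁−L₂)/10).
r₂ = 2.3·10^((71−59)/10) = 2.3·10^(12.0/10) = 36.45 m.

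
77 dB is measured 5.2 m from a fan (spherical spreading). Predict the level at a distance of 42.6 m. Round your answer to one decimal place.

Point-source attenuation: ΔL = 20·log₁₀(r₂/r₁) = 20·log₁₀(42.6/5.2) = 18.268 dB.
L₂ = 77 − 20·log₁₀(42.6/5.2) = 77 − 18.268 = 58.73 dB.

58.7 dB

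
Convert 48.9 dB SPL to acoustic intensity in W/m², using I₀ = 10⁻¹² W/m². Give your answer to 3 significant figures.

7.76e-08 W/m²

I = I₀·10^(L/10) = 10⁻¹² × 10^(48.9/10) = 10^(-7.110).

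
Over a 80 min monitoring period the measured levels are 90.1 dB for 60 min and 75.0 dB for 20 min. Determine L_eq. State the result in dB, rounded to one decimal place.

L_eq = 10·log₁₀[(1/T)·Σ tᵢ·10^(Lᵢ/10)] with T = 80 min.
Σ tᵢ·10^(Lᵢ/10) = 60·10^(90.1/10) + 20·10^(75.0/10) = 6.203e+10.
L_eq = 10·log₁₀(6.203e+10/80) = 88.90 dB.

88.9 dB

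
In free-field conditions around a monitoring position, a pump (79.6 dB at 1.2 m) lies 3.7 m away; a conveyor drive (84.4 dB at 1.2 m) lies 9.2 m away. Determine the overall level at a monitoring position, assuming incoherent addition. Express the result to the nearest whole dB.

72 dB

Propagate each source to the receiver with L = L_ref − 20·log₁₀(r/r_ref), then add intensities.
pump: 79.6 − 20·log₁₀(3.7/1.2) = 79.6 − 9.78 = 69.82 dB.
conveyor drive: 84.4 − 20·log₁₀(9.2/1.2) = 84.4 − 17.69 = 66.71 dB.
Σ 10^(L/10) = 1.428e+07 → L_total = 10·log₁₀(1.428e+07) = 71.55 dB.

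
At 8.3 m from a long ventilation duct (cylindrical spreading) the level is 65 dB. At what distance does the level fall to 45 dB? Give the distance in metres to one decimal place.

830.0 m

Line-source spreading drops the level by 10·log₁₀(r₂/r₁); inverting, r₂/r₁ = 10^(ΔL/10).
r₂ = 8.3·10^((65−45)/10) = 8.3·10^(20.0/10) = 830.00 m.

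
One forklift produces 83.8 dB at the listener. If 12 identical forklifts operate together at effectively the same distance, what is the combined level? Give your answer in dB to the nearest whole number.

95 dB

With 12 equal, uncorrelated contributions the intensity is 12× that of one unit, giving a rise of 10·log₁₀ 12.
L_total = 83.8 + 10·log₁₀(12) = 83.8 + 10.792 = 94.59 dB.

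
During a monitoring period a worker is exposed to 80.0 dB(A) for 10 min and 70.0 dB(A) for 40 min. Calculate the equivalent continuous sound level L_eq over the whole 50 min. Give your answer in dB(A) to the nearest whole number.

74 dB(A)

Weight each interval's intensity by its duration and average over T = 50 min:
Σ tᵢ·10^(Lᵢ/10) = 10·10^(80.0/10) + 40·10^(70.0/10) = 1.400e+09.
L_eq = 10·log₁₀(1.400e+09/50) = 74.47 dB(A).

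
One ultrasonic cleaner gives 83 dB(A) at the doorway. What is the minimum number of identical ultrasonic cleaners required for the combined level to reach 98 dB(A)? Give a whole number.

Need L₁ + 10·log₁₀ N ≥ 98, i.e. log₁₀ N ≥ 1.50.
N ≥ 10^(15.0/10) = 31.623, so N = 32.

32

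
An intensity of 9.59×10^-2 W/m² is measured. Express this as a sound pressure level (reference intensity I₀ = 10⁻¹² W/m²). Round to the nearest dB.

I/I₀ = 9.59×10^-2/10⁻¹² = 9.59×10^10, and L = 10·log₁₀(I/I₀).
L = 10·(0.9818 + 10) = 109.82 dB.

110 dB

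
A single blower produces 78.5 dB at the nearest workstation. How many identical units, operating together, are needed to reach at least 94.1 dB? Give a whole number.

Need L₁ + 10·log₁₀ N ≥ 94.1, i.e. log₁₀ N ≥ 1.56.
N ≥ 10^(15.6/10) = 36.308, so N = 37.

37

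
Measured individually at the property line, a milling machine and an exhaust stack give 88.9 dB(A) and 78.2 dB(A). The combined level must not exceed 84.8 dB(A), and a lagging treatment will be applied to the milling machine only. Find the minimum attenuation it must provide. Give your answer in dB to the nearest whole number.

5 dB

The untreated sources together contribute 10^(78.2/10) = 6.607e+07, i.e. 78.20 dB(A).
The limit corresponds to 10^(84.8/10) = 3.020e+08; subtracting the fixed part leaves 2.359e+08 for the milling machine, i.e. 83.73 dB(A).
Required insertion loss = 88.9 − 83.73 = 5.17 dB.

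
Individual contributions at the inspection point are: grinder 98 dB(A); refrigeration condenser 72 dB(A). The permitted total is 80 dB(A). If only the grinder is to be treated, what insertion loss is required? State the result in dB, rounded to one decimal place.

18.7 dB

Fixed contribution from the other source: Σ 10^(L/10) = 10^(72/10) = 1.585e+07 (72.00 dB(A)).
To meet 80 dB(A) overall, the treated grinder may contribute at most 10^(80/10) − 1.585e+07 = 8.415e+07, i.e. 79.25 dB(A).
Required insertion loss = 98 − 79.25 = 18.75 dB.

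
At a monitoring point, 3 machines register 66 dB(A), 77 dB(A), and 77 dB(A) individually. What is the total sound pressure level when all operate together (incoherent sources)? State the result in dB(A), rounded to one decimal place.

For uncorrelated sources the intensities add, so convert each level to linear form, sum, and take 10·log₁₀ of the total.
Σ 10^(L/10) = 10^(66/10) + 10^(77/10) + 10^(77/10) = 1.042e+08.
L_total = 10·log₁₀(1.042e+08) = 80.18 dB(A).

80.2 dB(A)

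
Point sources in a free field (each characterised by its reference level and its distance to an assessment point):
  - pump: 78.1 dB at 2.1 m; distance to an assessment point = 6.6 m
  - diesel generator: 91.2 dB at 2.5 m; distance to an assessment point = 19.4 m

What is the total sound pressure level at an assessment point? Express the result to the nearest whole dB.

First find each source's level at the receiver (point-source: −20·log₁₀(r/r_ref)), then combine on an intensity basis.
pump: 78.1 − 20·log₁₀(6.6/2.1) = 78.1 − 9.95 = 68.15 dB.
diesel generator: 91.2 − 20·log₁₀(19.4/2.5) = 91.2 − 17.80 = 73.40 dB.
Σ 10^(L/10) = 2.843e+07 → L_total = 10·log₁₀(2.843e+07) = 74.54 dB.

75 dB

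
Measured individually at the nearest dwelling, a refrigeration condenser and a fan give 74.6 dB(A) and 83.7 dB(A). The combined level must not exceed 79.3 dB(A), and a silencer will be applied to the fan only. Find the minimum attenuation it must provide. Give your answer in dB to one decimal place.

6.2 dB

Everything except the fan sums to 10^(74.6/10) = 2.884e+07 in linear terms, 74.60 dB(A).
To meet 79.3 dB(A) overall, the treated fan may contribute at most 10^(79.3/10) − 2.884e+07 = 5.627e+07, i.e. 77.50 dB(A).
Required insertion loss = 83.7 − 77.50 = 6.20 dB.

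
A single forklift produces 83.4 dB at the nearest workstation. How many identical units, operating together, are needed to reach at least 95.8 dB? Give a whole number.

18

The shortfall is 95.8 − 83.4 = 12.4 dB, and N units add 10·log₁₀ N, so need 10·log₁₀ N ≥ 12.4.
N ≥ 10^(12.4/10) = 17.378, so N = 18.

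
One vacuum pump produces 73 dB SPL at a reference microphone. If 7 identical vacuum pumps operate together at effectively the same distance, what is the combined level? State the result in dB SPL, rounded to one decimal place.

N identical incoherent sources raise the level by 10·log₁₀ N.
L_total = 73 + 10·log₁₀(7) = 73 + 8.451 = 81.45 dB SPL.

81.5 dB SPL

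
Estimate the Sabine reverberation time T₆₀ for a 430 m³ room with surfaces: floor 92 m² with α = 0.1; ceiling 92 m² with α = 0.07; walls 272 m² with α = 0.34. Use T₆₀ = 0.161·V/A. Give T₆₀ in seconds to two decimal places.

Total absorption A = 92·0.1 + 92·0.07 + 272·0.34 = 108.12 m² sabins.
T₆₀ = 0.161 × 430 / 108.12 = 0.640 s.

0.64 s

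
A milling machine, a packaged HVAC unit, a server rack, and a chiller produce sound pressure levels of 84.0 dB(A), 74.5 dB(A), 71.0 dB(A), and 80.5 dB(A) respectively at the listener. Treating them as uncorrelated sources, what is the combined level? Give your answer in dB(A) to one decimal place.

Incoherent sources combine by intensity addition: L_total = 10·log₁₀(Σ 10^(L_i/10)).
Σ 10^(L/10) = 10^(84.0/10) + 10^(74.5/10) + 10^(71.0/10) + 10^(80.5/10) = 4.042e+08.
L_total = 10·log₁₀(4.042e+08) = 86.07 dB(A).

86.1 dB(A)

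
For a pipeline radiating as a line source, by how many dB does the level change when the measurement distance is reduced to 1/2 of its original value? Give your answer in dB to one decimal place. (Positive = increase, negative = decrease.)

A line source loses 3 dB per doubling of distance; generally ΔL = −10·log₁₀(r₂/r₁).
ΔL = −10·log₁₀(0.5) = +3.01 dB.

+3.0 dB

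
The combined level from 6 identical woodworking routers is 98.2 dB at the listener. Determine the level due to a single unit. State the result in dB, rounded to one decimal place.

90.4 dB

6 equal contributions raise the level by 10·log₁₀ 6 = 7.782 dB, so each unit alone gives 98.2 − 7.782.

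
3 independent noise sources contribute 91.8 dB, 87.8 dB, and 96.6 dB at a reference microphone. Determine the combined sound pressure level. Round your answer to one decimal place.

98.3 dB

Incoherent sources combine by intensity addition: L_total = 10·log₁₀(Σ 10^(L_i/10)).
Σ 10^(L/10) = 10^(91.8/10) + 10^(87.8/10) + 10^(96.6/10) = 6.687e+09.
L_total = 10·log₁₀(6.687e+09) = 98.25 dB.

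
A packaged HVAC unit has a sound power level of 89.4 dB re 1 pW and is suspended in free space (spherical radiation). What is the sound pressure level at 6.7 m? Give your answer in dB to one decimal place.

Free-field spherical radiation: L_p = L_w − 10·log₁₀(4π·r²), r = 6.7 m.
4π·r² = 564.1 m², 10·log₁₀ of that is 27.514 dB.
L_p = 89.4 − 27.514 = 61.89 dB.

61.9 dB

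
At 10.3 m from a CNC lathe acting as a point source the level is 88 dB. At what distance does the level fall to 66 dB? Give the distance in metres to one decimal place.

129.7 m

For a point source L₁ − L₂ = 20·log₁₀(r₂/r₁), so r₂ = r₁·10^((L₁−L₂)/20).
r₂ = 10.3·10^((88−66)/20) = 10.3·10^(22.0/20) = 129.67 m.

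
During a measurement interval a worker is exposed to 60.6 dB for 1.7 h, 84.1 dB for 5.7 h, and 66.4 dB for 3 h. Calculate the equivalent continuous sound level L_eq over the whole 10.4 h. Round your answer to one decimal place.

81.5 dB

Weight each interval's intensity by its duration and average over T = 10.4 h:
Σ tᵢ·10^(Lᵢ/10) = 1.7·10^(60.6/10) + 5.7·10^(84.1/10) + 3·10^(66.4/10) = 1.480e+09.
L_eq = 10·log₁₀(1.480e+09/10.4) = 81.53 dB.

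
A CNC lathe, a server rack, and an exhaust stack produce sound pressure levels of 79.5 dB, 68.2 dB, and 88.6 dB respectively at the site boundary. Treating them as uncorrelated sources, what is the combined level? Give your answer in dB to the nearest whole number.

For uncorrelated sources the intensities add, so convert each level to linear form, sum, and take 10·log₁₀ of the total.
Σ 10^(L/10) = 10^(79.5/10) + 10^(68.2/10) + 10^(88.6/10) = 8.202e+08.
L_total = 10·log₁₀(8.202e+08) = 89.14 dB.

89 dB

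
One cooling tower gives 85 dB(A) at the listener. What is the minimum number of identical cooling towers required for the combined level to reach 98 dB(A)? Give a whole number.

N identical sources give L₁ + 10·log₁₀ N, so require 10·log₁₀ N ≥ 98 − 85 = 13.0 dB.
N ≥ 10^(13.0/10) = 19.953, so N = 20.

20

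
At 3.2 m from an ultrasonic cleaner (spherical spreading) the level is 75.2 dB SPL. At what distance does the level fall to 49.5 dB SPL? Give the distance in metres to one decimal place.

61.7 m

Point-source spreading drops the level by 20·log₁₀(r₂/r₁); inverting, r₂/r₁ = 10^(ΔL/20).
r₂ = 3.2·10^((75.2−49.5)/20) = 3.2·10^(25.7/20) = 61.68 m.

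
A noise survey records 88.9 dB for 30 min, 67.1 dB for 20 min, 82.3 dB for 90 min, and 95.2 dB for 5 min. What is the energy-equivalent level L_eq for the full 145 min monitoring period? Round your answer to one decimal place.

The energy average is taken in the linear domain: L_eq = 10·log₁₀[(Σ tᵢ·10^(Lᵢ/10))/T], T = 145 min.
Σ tᵢ·10^(Lᵢ/10) = 30·10^(88.9/10) + 20·10^(67.1/10) + 90·10^(82.3/10) + 5·10^(95.2/10) = 5.523e+10.
L_eq = 10·log₁₀(5.523e+10/145) = 85.81 dB.

85.8 dB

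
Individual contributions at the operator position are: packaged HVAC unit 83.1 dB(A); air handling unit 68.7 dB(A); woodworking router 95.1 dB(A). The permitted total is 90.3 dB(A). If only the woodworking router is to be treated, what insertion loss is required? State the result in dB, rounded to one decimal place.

5.8 dB

Everything except the woodworking router sums to 10^(83.1/10) + 10^(68.7/10) = 2.116e+08 in linear terms, 83.25 dB(A).
To meet 90.3 dB(A) overall, the treated woodworking router may contribute at most 10^(90.3/10) − 2.116e+08 = 8.599e+08, i.e. 89.34 dB(A).
Required insertion loss = 95.1 − 89.34 = 5.76 dB.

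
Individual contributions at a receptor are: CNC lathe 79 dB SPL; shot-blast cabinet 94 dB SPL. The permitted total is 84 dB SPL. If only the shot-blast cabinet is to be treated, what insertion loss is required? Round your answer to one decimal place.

The untreated sources together contribute 10^(79/10) = 7.943e+07, i.e. 79.00 dB SPL.
To meet 84 dB SPL overall, the treated shot-blast cabinet may contribute at most 10^(84/10) − 7.943e+07 = 1.718e+08, i.e. 82.35 dB SPL.
So the shot-blast cabinet must be reduced from 94 to 82.35 dB SPL: IL = 11.65 dB.

11.7 dB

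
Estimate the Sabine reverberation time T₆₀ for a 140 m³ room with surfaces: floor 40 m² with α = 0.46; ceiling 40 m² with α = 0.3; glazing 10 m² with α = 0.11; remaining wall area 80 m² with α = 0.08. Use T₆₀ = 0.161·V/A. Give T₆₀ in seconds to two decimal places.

0.59 s

Summing Sᵢαᵢ: 40·0.46 + 40·0.3 + 10·0.11 + 80·0.08 = 37.90 m².
T₆₀ = 0.161 × 140 / 37.90 = 0.595 s.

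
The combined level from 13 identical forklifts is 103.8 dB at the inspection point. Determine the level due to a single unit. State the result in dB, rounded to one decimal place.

92.7 dB

13 equal contributions raise the level by 10·log₁₀ 13 = 11.139 dB, so each unit alone gives 103.8 − 11.139.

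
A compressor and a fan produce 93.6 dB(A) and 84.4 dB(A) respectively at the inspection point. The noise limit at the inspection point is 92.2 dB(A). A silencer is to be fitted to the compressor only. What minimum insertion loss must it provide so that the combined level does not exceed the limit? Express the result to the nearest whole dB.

Everything except the compressor sums to 10^(84.4/10) = 2.754e+08 in linear terms, 84.40 dB(A).
The limit corresponds to 10^(92.2/10) = 1.660e+09; subtracting the fixed part leaves 1.384e+09 for the compressor, i.e. 91.41 dB(A).
Required insertion loss = 93.6 − 91.41 = 2.19 dB.

2 dB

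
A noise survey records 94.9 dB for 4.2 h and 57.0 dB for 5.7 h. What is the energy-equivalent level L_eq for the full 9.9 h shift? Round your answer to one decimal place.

The energy average is taken in the linear domain: L_eq = 10·log₁₀[(Σ tᵢ·10^(Lᵢ/10))/T], T = 9.9 h.
Σ tᵢ·10^(Lᵢ/10) = 4.2·10^(94.9/10) + 5.7·10^(57.0/10) = 1.298e+10.
L_eq = 10·log₁₀(1.298e+10/9.9) = 91.18 dB.

91.2 dB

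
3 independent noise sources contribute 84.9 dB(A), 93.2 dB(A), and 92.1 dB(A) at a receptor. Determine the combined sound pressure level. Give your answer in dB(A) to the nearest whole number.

For uncorrelated sources the intensities add, so convert each level to linear form, sum, and take 10·log₁₀ of the total.
Σ 10^(L/10) = 10^(84.9/10) + 10^(93.2/10) + 10^(92.1/10) = 4.020e+09.
L_total = 10·log₁₀(4.020e+09) = 96.04 dB(A).

96 dB(A)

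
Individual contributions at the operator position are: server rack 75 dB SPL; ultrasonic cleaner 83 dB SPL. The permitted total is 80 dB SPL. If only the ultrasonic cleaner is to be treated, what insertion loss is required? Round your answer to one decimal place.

4.7 dB

The untreated sources together contribute 10^(75/10) = 3.162e+07, i.e. 75.00 dB SPL.
The limit corresponds to 10^(80/10) = 1.000e+08; subtracting the fixed part leaves 6.838e+07 for the ultrasonic cleaner, i.e. 78.35 dB SPL.
So the ultrasonic cleaner must be reduced from 83 to 78.35 dB SPL: IL = 4.65 dB.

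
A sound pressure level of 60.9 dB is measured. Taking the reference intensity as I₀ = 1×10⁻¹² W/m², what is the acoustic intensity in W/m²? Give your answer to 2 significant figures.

I = I₀·10^(L/10) = 10⁻¹² × 10^(60.9/10) = 10^(-5.910).

1.2e-06 W/m²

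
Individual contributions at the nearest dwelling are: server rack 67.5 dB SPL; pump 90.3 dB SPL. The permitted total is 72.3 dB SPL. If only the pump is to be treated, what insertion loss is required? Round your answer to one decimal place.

19.7 dB

Everything except the pump sums to 10^(67.5/10) = 5.623e+06 in linear terms, 67.50 dB SPL.
The limit corresponds to 10^(72.3/10) = 1.698e+07; subtracting the fixed part leaves 1.136e+07 for the pump, i.e. 70.55 dB SPL.
So the pump must be reduced from 90.3 to 70.55 dB SPL: IL = 19.75 dB.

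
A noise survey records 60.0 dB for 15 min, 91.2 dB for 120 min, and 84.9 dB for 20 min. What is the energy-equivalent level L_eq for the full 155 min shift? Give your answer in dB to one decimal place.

L_eq = 10·log₁₀[(1/T)·Σ tᵢ·10^(Lᵢ/10)] with T = 155 min.
Σ tᵢ·10^(Lᵢ/10) = 15·10^(60.0/10) + 120·10^(91.2/10) + 20·10^(84.9/10) = 1.644e+11.
L_eq = 10·log₁₀(1.644e+11/155) = 90.26 dB.

90.3 dB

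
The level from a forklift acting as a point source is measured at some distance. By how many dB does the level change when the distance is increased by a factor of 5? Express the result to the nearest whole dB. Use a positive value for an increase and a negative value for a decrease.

-14 dB

With spherical spreading the level changes by −20·log₁₀(r₂/r₁).
ΔL = −20·log₁₀(5) = -13.98 dB.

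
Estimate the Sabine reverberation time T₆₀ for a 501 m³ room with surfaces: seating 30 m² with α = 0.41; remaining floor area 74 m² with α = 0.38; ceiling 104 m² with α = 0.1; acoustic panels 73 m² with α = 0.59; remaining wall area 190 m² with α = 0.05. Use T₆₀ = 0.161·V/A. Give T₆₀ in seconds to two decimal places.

Total absorption A = 30·0.41 + 74·0.38 + 104·0.1 + 73·0.59 + 190·0.05 = 103.39 m² sabins.
T₆₀ = 0.161 × 501 / 103.39 = 0.780 s.

0.78 s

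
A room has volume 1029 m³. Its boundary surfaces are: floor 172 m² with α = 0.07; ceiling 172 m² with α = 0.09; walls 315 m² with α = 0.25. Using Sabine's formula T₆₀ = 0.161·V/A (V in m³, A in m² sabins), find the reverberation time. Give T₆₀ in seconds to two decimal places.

A = Σ Sᵢαᵢ = 172·0.07 + 172·0.09 + 315·0.25 = 106.27 m².
T₆₀ = 0.161 × 1029 / 106.27 = 1.559 s.

1.56 s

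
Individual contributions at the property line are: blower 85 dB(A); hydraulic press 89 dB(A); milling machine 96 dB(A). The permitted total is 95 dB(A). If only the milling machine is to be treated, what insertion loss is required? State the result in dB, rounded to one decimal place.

Everything except the milling machine sums to 10^(85/10) + 10^(89/10) = 1.111e+09 in linear terms, 90.46 dB(A).
The limit corresponds to 10^(95/10) = 3.162e+09; subtracting the fixed part leaves 2.052e+09 for the milling machine, i.e. 93.12 dB(A).
Required insertion loss = 96 − 93.12 = 2.88 dB.

2.9 dB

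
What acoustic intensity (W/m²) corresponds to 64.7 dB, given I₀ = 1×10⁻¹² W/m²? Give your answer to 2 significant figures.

3.0e-06 W/m²

I/I₀ = 10^(64.7/10) = 2.951e+06, so I = 2.951e+06 × 10⁻¹² W/m².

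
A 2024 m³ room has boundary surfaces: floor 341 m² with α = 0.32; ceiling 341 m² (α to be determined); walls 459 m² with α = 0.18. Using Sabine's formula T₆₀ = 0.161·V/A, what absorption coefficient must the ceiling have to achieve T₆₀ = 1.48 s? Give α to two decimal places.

0.08

A = 0.161·V/T₆₀ = 0.161·2024/1.48 = 220.18 m² sabins.
Absorption from the other surfaces = 341·0.32 + 459·0.18 = 191.74 m², so the ceiling must supply 28.44 m² over 341 m².
α = 28.44/341 = 0.083.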